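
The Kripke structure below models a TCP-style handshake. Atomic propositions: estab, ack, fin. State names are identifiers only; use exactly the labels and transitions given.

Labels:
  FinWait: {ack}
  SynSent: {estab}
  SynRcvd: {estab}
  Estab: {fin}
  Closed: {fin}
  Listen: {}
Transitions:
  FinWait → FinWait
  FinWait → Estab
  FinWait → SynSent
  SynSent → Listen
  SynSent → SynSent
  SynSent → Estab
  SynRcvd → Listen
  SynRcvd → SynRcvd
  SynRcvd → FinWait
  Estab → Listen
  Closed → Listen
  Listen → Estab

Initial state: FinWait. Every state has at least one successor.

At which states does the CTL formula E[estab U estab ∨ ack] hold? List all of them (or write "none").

{FinWait, SynSent, SynRcvd}

States satisfying estab: {SynSent, SynRcvd}.
States satisfying estab ∨ ack: {FinWait, SynSent, SynRcvd}.
States satisfying E[estab U estab ∨ ack]: {FinWait, SynSent, SynRcvd}.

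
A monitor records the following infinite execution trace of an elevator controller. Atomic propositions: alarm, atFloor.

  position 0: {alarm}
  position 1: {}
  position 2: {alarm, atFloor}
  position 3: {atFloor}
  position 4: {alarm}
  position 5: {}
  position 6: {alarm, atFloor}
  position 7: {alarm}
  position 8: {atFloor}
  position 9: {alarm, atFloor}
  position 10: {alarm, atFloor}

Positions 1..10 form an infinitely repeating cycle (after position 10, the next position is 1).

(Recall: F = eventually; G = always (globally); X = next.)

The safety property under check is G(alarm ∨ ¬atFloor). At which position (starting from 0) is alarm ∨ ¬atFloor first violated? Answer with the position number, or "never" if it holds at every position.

3

Check alarm ∨ ¬atFloor at each position in order: 0 ✓, 1 ✓, 2 ✓.
At position 3 the labels are {atFloor}, so alarm ∨ ¬atFloor is false there. This is the first violation.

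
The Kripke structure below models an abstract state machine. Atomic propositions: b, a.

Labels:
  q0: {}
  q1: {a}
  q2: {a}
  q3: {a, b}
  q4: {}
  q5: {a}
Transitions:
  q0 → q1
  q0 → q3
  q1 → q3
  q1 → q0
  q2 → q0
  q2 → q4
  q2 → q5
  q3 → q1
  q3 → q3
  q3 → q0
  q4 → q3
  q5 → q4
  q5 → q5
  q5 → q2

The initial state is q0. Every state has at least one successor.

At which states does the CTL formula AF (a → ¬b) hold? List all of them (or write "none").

{q0, q1, q2, q4, q5}

States satisfying a → ¬b: {q0, q1, q2, q4, q5}.
States satisfying AF (a → ¬b): {q0, q1, q2, q4, q5}.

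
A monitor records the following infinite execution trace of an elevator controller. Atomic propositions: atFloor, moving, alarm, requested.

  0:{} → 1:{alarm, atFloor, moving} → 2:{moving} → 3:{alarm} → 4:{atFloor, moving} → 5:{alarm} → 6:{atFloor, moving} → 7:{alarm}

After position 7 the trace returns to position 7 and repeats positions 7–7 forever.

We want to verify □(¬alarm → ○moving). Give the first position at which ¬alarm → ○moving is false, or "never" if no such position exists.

Check ¬alarm → ○moving at each position in order: 0 ✓, 1 ✓.
At position 2 the labels are {moving} and the next position 3 has {alarm}, so ¬alarm → ○moving is false there. This is the first violation.

2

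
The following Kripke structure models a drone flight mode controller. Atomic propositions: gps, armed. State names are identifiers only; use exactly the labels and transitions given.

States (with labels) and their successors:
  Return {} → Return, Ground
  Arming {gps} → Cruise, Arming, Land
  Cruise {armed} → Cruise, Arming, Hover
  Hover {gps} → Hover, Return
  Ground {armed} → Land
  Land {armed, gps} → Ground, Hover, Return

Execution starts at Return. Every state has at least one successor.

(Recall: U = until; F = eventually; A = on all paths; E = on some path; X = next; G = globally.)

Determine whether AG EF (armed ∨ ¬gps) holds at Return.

Satisfied

States satisfying EF (armed ∨ ¬gps): {Return, Arming, Cruise, Hover, Ground, Land}.
States satisfying AG EF (armed ∨ ¬gps): {Return, Arming, Cruise, Hover, Ground, Land}.
Every state reachable from Return satisfies EF (armed ∨ ¬gps).
Return ∈ Sat(AG EF (armed ∨ ¬gps)).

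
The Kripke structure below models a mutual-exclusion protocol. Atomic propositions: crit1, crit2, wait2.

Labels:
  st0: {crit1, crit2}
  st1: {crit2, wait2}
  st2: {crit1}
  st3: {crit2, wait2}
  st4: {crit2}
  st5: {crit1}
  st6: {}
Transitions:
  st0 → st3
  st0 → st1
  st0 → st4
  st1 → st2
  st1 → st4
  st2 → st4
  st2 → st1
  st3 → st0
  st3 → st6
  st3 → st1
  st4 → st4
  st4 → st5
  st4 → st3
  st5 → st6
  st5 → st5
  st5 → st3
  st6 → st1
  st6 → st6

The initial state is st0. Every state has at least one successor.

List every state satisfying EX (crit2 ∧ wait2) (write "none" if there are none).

States satisfying crit2 ∧ wait2: {st1, st3}.
States satisfying EX (crit2 ∧ wait2): {st0, st2, st3, st4, st5, st6}.

{st0, st2, st3, st4, st5, st6}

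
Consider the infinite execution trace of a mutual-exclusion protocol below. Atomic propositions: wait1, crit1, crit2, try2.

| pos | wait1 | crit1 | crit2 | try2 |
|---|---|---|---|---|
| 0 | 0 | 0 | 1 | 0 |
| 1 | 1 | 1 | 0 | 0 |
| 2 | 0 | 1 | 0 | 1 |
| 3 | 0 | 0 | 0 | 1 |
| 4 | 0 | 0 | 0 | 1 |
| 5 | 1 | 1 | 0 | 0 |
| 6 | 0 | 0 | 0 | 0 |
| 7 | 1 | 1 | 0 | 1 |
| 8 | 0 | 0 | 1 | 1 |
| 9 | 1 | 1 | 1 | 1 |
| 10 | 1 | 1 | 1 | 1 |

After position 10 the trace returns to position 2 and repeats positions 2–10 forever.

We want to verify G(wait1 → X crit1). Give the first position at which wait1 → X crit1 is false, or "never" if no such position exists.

Check wait1 → X crit1 at each position in order: 0 ✓, 1 ✓, 2 ✓, 3 ✓, 4 ✓.
At position 5 the labels are {crit1, wait1} and the next position 6 has {}, so wait1 → X crit1 is false there. This is the first violation.

5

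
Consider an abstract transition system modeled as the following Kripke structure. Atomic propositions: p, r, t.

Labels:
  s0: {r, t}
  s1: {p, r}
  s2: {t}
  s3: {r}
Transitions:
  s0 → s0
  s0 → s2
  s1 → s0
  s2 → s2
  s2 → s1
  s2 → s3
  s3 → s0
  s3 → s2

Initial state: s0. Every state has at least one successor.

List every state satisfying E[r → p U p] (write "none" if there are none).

States satisfying r → p: {s1, s2}.
States satisfying p: {s1}.
States satisfying E[r → p U p]: {s1, s2}.

{s1, s2}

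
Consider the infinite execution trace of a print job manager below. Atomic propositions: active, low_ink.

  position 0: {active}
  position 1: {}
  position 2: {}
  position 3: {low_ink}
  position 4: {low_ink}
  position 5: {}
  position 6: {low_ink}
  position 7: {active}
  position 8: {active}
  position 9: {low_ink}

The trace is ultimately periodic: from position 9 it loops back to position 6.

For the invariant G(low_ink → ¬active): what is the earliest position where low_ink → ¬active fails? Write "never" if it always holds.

never

low_ink → ¬active holds at every position 0..9, and those are all the positions the trace ever visits, so the invariant G(low_ink → ¬active) is never violated.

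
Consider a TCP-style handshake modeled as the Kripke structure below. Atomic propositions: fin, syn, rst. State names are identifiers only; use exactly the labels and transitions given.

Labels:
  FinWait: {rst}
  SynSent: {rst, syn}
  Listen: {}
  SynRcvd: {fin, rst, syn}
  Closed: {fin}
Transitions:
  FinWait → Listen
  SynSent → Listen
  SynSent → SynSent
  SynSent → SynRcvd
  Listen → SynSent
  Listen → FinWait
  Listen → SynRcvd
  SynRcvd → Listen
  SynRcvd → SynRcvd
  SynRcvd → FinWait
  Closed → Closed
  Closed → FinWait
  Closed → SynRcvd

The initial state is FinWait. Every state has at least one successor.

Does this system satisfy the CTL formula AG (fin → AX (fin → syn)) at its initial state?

Satisfied

States satisfying fin → AX (fin → syn): {FinWait, SynSent, Listen, SynRcvd}.
States satisfying AG (fin → AX (fin → syn)): {FinWait, SynSent, Listen, SynRcvd}.
Every state reachable from FinWait satisfies fin → AX (fin → syn).
FinWait ∈ Sat(AG (fin → AX (fin → syn))).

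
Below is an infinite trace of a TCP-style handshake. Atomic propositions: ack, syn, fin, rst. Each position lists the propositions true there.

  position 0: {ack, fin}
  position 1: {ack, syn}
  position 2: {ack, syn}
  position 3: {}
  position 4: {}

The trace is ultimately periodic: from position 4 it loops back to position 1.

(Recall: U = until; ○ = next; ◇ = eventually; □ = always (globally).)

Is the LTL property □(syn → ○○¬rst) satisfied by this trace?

Yes

syn → ○○¬rst holds at every position 0..4, and those are all positions ever visited, so □(syn → ○○¬rst) holds.
Positions where syn holds: 1, 2.
Check ○○¬rst at each: 1→ok, 2→ok.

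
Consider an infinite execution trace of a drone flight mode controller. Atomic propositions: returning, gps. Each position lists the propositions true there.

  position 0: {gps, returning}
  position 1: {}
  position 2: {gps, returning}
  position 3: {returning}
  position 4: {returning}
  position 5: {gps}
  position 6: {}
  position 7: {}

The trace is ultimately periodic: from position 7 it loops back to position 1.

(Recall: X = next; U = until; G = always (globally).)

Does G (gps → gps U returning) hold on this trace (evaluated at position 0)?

No

gps → gps U returning must hold at every position from 0 onward. It fails at position 5, so G (gps → gps U returning) is false.
Positions where gps holds: 0, 2, 5.
Check gps U returning at each: 0→ok, 2→ok, 5→fails.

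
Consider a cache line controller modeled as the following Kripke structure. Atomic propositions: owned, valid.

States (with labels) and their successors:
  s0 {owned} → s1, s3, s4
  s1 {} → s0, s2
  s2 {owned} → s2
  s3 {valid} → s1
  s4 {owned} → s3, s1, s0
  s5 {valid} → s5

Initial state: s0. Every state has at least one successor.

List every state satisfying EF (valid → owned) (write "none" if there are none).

States satisfying valid → owned: {s0, s1, s2, s4}.
States satisfying EF (valid → owned): {s0, s1, s2, s3, s4}.

{s0, s1, s2, s3, s4}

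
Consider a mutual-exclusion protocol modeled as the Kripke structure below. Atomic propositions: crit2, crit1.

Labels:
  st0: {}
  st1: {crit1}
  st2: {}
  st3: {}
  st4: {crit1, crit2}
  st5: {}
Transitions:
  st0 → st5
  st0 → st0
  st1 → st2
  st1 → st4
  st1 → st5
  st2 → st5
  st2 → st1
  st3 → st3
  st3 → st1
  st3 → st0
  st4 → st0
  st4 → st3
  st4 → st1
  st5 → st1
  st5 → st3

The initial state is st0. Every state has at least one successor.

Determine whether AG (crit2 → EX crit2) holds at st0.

Does not hold

States satisfying crit2 → EX crit2: {st0, st1, st2, st3, st5}.
States satisfying AG (crit2 → EX crit2): ∅.
st4 is reachable from st0 and violates crit2 → EX crit2, so AG fails at st0.
st0 ∉ Sat(AG (crit2 → EX crit2)).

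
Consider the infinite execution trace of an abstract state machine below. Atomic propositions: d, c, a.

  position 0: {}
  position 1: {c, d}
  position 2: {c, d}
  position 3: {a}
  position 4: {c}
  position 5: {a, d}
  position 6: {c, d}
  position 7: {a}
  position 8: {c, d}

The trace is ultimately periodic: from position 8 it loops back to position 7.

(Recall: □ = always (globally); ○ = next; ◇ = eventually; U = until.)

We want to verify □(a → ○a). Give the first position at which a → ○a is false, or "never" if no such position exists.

Check a → ○a at each position in order: 0 ✓, 1 ✓, 2 ✓.
At position 3 the labels are {a} and the next position 4 has {c}, so a → ○a is false there. This is the first violation.

3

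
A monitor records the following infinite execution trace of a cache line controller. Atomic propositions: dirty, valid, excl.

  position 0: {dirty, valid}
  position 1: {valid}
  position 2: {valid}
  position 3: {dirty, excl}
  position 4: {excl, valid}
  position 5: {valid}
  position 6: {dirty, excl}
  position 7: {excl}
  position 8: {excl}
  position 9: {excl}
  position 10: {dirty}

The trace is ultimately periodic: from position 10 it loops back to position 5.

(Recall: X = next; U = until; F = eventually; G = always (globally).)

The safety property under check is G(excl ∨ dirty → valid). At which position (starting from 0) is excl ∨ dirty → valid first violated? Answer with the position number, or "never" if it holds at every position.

Check excl ∨ dirty → valid at each position in order: 0 ✓, 1 ✓, 2 ✓.
At position 3 the labels are {dirty, excl}, so excl ∨ dirty → valid is false there. This is the first violation.

3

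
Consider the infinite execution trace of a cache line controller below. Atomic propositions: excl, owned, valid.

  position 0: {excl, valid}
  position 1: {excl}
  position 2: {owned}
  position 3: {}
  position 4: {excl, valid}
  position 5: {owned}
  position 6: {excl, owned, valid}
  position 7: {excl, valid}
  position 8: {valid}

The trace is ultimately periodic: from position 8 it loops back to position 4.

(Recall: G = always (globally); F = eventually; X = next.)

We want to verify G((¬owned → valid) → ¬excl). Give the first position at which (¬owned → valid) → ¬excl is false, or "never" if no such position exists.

0

At position 0 the labels are {excl, valid}, so (¬owned → valid) → ¬excl is false there. This is the first violation.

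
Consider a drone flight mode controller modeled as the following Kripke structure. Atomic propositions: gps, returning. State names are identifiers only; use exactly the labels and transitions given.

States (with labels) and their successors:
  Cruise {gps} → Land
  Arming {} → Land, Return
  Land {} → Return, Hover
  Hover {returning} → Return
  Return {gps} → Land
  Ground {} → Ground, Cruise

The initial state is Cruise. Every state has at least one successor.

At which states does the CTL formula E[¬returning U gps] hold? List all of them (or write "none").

States satisfying ¬returning: {Cruise, Arming, Land, Return, Ground}.
States satisfying gps: {Cruise, Return}.
States satisfying E[¬returning U gps]: {Cruise, Arming, Land, Return, Ground}.

{Cruise, Arming, Land, Return, Ground}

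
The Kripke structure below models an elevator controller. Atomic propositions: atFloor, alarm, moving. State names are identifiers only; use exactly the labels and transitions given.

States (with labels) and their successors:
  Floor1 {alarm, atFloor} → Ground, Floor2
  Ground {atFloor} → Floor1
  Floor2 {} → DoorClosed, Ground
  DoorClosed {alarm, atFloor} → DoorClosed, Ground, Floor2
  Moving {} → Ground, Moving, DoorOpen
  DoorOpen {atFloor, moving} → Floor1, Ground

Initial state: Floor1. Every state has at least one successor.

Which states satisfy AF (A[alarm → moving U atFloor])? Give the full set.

States satisfying A[alarm → moving U atFloor]: {Floor1, Ground, Floor2, DoorClosed, DoorOpen}.
States satisfying AF (A[alarm → moving U atFloor]): {Floor1, Ground, Floor2, DoorClosed, DoorOpen}.

{Floor1, Ground, Floor2, DoorClosed, DoorOpen}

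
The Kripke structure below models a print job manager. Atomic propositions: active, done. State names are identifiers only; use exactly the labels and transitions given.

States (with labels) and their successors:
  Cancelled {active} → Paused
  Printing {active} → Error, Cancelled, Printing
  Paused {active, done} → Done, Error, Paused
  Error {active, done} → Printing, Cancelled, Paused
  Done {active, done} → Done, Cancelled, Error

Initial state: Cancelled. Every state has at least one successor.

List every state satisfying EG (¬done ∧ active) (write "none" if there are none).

{Printing}

States satisfying ¬done ∧ active: {Cancelled, Printing}.
States satisfying EG (¬done ∧ active): {Printing}.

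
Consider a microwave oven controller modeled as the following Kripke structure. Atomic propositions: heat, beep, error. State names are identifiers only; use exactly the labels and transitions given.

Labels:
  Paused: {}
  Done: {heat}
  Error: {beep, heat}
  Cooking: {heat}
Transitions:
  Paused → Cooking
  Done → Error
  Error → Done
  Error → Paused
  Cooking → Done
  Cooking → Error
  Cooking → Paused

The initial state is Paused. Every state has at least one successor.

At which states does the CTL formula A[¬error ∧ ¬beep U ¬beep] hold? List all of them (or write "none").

States satisfying ¬error ∧ ¬beep: {Paused, Done, Cooking}.
States satisfying ¬beep: {Paused, Done, Cooking}.
States satisfying A[¬error ∧ ¬beep U ¬beep]: {Paused, Done, Cooking}.

{Paused, Done, Cooking}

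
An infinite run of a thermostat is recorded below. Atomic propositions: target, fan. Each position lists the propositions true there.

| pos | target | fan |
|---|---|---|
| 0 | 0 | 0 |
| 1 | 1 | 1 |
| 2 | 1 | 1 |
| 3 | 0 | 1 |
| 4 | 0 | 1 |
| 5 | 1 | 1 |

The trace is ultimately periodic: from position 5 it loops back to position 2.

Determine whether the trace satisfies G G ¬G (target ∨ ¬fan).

G ¬G (target ∨ ¬fan) holds at every position 0..5, and those are all positions ever visited, so G G ¬G (target ∨ ¬fan) holds.

Holds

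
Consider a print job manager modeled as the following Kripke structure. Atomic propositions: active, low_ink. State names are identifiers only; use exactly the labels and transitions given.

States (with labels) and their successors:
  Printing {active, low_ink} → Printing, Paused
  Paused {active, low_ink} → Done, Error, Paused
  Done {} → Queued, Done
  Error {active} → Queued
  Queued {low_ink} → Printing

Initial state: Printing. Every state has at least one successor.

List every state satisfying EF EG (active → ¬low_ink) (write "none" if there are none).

States satisfying EG (active → ¬low_ink): {Done}.
States satisfying EF EG (active → ¬low_ink): {Printing, Paused, Done, Error, Queued}.

{Printing, Paused, Done, Error, Queued}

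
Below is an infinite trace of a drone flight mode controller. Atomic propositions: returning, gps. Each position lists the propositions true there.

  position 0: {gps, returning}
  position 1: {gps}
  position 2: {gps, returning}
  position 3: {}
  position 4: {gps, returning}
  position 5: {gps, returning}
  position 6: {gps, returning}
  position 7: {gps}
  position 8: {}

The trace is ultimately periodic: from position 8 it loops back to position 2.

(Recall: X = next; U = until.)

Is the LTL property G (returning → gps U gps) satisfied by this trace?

Satisfied

returning → gps U gps holds at every position 0..8, and those are all positions ever visited, so G (returning → gps U gps) holds.
Positions where returning holds: 0, 2, 4, 5, 6.
Check gps U gps at each: 0→ok, 2→ok, 4→ok, 5→ok, 6→ok.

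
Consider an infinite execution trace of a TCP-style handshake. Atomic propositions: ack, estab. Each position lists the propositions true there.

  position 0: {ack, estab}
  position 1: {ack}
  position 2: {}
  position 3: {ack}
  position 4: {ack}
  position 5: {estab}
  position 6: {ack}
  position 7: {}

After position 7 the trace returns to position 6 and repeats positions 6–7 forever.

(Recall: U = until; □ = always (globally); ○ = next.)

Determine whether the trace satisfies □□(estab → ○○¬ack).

Holds

□(estab → ○○¬ack) holds at every position 0..7, and those are all positions ever visited, so □□(estab → ○○¬ack) holds.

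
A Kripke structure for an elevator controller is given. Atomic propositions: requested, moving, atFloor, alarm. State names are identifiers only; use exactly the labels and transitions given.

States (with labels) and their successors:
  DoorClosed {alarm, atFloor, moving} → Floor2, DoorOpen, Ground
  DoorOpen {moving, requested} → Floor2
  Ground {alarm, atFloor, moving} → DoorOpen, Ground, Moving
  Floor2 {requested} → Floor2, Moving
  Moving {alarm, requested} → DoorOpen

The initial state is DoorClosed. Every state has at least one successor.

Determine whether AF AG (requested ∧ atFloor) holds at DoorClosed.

Violated

States satisfying AG (requested ∧ atFloor): ∅.
States satisfying AF AG (requested ∧ atFloor): ∅.
There is a path from DoorClosed along which AG (requested ∧ atFloor) never holds.
DoorClosed ∉ Sat(AF AG (requested ∧ atFloor)).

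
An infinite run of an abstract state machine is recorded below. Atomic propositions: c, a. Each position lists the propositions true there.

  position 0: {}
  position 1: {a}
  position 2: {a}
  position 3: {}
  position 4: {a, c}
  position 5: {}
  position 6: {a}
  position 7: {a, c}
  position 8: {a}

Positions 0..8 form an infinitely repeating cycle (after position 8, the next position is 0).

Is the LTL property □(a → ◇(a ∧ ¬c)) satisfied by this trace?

Satisfied

a → ◇(a ∧ ¬c) holds at every position 0..8, and those are all positions ever visited, so □(a → ◇(a ∧ ¬c)) holds.
Positions where a holds: 1, 2, 4, 6, 7, 8.
Check ◇(a ∧ ¬c) at each: 1→ok, 2→ok, 4→ok, 6→ok, 7→ok, 8→ok.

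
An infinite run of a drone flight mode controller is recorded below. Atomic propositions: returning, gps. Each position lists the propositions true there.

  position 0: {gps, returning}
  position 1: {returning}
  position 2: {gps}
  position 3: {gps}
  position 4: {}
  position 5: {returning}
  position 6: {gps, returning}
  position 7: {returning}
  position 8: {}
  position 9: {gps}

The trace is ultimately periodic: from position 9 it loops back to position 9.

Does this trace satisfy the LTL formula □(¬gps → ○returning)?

No

¬gps → ○returning must hold at every position from 0 onward. It fails at position 1, so □(¬gps → ○returning) is false.
Positions where ¬gps holds: 1, 4, 5, 7, 8.
Check ○returning at each: 1→fails, 4→ok, 5→ok, 7→fails, 8→fails.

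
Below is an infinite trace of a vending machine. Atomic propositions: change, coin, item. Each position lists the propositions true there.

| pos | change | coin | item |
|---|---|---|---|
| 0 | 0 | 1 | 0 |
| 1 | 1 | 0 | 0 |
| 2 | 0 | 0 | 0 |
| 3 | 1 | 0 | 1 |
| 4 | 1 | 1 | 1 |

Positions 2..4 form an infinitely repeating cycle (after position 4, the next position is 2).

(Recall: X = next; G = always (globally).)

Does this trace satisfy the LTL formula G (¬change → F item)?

Yes

¬change → F item holds at every position 0..4, and those are all positions ever visited, so G (¬change → F item) holds.
Positions where ¬change holds: 0, 2.
Check F item at each: 0→ok, 2→ok.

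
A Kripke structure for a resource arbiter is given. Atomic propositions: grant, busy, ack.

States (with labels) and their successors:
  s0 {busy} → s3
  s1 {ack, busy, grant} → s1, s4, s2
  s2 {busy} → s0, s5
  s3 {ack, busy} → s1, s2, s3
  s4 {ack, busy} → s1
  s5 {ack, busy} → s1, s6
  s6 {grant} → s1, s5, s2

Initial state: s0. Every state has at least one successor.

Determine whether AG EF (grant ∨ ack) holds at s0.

Holds

States satisfying EF (grant ∨ ack): {s0, s1, s2, s3, s4, s5, s6}.
States satisfying AG EF (grant ∨ ack): {s0, s1, s2, s3, s4, s5, s6}.
Every state reachable from s0 satisfies EF (grant ∨ ack).
s0 ∈ Sat(AG EF (grant ∨ ack)).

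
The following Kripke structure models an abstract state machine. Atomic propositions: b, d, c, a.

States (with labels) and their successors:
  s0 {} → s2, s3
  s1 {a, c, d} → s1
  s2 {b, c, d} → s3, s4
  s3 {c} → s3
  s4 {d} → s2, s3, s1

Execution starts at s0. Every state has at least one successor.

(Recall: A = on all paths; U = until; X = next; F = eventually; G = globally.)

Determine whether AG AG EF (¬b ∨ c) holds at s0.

Holds

States satisfying AG EF (¬b ∨ c): {s0, s1, s2, s3, s4}.
States satisfying AG AG EF (¬b ∨ c): {s0, s1, s2, s3, s4}.
Every state reachable from s0 satisfies AG EF (¬b ∨ c).
s0 ∈ Sat(AG AG EF (¬b ∨ c)).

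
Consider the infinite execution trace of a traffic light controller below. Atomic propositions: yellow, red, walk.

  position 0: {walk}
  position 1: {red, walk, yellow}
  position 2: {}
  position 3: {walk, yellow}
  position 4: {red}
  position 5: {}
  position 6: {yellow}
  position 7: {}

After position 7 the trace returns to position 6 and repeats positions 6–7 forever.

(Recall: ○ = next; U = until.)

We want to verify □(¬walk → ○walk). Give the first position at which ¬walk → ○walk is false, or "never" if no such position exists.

4

Check ¬walk → ○walk at each position in order: 0 ✓, 1 ✓, 2 ✓, 3 ✓.
At position 4 the labels are {red} and the next position 5 has {}, so ¬walk → ○walk is false there. This is the first violation.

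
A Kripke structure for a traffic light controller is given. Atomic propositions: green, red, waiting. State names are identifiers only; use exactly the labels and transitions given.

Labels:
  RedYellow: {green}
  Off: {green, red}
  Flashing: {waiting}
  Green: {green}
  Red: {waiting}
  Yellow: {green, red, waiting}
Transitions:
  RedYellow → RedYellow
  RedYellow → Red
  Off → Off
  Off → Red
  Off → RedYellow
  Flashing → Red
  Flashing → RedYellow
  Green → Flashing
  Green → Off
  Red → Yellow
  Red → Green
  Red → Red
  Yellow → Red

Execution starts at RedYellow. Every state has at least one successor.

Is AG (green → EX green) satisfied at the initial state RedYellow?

States satisfying green → EX green: {RedYellow, Off, Flashing, Green, Red}.
States satisfying AG (green → EX green): ∅.
Yellow is reachable from RedYellow and violates green → EX green, so AG fails at RedYellow.
RedYellow ∉ Sat(AG (green → EX green)).

Violated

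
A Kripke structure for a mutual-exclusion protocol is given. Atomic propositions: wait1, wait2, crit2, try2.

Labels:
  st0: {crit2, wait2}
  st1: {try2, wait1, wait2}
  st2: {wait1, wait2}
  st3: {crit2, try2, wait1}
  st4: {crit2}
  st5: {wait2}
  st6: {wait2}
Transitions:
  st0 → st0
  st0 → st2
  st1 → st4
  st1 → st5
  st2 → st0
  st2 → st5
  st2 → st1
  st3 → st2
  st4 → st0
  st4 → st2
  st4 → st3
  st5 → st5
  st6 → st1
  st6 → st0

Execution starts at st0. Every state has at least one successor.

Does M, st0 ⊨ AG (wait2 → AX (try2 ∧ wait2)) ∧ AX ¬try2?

States satisfying wait2 → AX (try2 ∧ wait2): {st3, st4}.
States satisfying AG (wait2 → AX (try2 ∧ wait2)): ∅.
States satisfying ¬try2: {st0, st2, st4, st5, st6}.
States satisfying AX ¬try2: {st0, st1, st3, st5}.
States satisfying AG (wait2 → AX (try2 ∧ wait2)) ∧ AX ¬try2: ∅.
st0 ∉ Sat(AG (wait2 → AX (try2 ∧ wait2)) ∧ AX ¬try2).

Violated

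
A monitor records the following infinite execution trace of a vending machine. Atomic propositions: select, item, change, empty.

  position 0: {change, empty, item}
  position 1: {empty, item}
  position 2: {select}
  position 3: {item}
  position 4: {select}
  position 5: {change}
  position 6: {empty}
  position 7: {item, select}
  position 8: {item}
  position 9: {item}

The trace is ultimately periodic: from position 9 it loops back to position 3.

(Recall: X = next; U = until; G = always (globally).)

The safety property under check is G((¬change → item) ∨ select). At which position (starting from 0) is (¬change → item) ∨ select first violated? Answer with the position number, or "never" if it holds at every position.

Check (¬change → item) ∨ select at each position in order: 0 ✓, 1 ✓, 2 ✓, 3 ✓, 4 ✓, 5 ✓.
At position 6 the labels are {empty}, so (¬change → item) ∨ select is false there. This is the first violation.

6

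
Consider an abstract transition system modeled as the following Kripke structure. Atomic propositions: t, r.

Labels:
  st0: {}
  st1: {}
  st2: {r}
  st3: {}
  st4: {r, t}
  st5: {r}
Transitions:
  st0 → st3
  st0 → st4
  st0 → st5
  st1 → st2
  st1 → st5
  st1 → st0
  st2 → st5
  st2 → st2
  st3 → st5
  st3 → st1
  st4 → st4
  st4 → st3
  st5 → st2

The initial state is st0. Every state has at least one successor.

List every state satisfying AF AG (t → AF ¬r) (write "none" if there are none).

States satisfying AG (t → AF ¬r): {st2, st5}.
States satisfying AF AG (t → AF ¬r): {st2, st5}.

{st2, st5}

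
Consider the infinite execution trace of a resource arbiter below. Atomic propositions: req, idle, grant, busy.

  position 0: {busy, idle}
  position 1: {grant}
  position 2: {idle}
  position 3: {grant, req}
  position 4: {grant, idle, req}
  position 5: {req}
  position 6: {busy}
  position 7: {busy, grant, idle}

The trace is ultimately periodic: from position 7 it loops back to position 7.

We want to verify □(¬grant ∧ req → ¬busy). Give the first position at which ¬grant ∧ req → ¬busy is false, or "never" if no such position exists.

never

¬grant ∧ req → ¬busy holds at every position 0..7, and those are all the positions the trace ever visits, so the invariant □(¬grant ∧ req → ¬busy) is never violated.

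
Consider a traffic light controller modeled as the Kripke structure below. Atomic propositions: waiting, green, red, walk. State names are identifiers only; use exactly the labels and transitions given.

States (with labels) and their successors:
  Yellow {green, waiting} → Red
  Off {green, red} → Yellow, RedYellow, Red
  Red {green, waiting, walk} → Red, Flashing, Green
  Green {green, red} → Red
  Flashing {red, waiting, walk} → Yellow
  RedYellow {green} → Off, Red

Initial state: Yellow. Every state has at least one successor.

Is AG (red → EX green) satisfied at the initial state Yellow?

Holds

States satisfying red → EX green: {Yellow, Off, Red, Green, Flashing, RedYellow}.
States satisfying AG (red → EX green): {Yellow, Off, Red, Green, Flashing, RedYellow}.
Every state reachable from Yellow satisfies red → EX green.
Yellow ∈ Sat(AG (red → EX green)).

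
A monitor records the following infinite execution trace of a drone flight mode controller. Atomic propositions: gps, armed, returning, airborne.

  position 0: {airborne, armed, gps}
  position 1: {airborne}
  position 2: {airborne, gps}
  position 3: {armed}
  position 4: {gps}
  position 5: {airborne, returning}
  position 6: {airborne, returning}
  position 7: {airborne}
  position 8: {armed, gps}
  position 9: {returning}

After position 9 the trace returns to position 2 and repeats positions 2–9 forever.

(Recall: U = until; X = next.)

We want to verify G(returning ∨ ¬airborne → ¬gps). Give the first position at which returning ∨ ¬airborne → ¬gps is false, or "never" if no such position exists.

4

Check returning ∨ ¬airborne → ¬gps at each position in order: 0 ✓, 1 ✓, 2 ✓, 3 ✓.
At position 4 the labels are {gps}, so returning ∨ ¬airborne → ¬gps is false there. This is the first violation.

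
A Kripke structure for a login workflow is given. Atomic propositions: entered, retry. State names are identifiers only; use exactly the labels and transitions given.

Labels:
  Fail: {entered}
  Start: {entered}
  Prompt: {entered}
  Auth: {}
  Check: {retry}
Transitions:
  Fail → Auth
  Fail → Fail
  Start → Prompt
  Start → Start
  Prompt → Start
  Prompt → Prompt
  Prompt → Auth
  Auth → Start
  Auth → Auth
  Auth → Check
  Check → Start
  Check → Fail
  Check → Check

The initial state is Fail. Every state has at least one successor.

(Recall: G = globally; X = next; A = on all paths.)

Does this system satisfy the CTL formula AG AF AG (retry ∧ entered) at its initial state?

Violated

States satisfying AF AG (retry ∧ entered): ∅.
States satisfying AG AF AG (retry ∧ entered): ∅.
Auth is reachable from Fail and violates AF AG (retry ∧ entered), so AG fails at Fail.
Fail ∉ Sat(AG AF AG (retry ∧ entered)).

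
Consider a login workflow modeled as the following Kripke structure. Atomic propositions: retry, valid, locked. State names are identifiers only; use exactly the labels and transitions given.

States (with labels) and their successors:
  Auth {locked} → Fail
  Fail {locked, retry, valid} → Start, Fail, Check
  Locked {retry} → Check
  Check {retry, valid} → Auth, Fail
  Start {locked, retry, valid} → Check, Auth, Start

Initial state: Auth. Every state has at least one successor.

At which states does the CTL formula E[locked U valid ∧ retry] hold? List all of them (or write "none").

States satisfying locked: {Auth, Fail, Start}.
States satisfying valid ∧ retry: {Fail, Check, Start}.
States satisfying E[locked U valid ∧ retry]: {Auth, Fail, Check, Start}.

{Auth, Fail, Check, Start}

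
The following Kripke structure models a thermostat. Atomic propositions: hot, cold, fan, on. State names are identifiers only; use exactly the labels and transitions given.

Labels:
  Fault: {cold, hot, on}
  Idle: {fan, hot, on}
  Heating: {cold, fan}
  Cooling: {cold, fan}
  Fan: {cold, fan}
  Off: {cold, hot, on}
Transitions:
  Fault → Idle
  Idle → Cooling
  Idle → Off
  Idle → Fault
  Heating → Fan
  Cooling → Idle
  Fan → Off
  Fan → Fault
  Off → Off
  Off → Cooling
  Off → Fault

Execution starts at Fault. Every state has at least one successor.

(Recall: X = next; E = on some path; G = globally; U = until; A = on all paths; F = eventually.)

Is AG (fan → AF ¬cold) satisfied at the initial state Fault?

Satisfied

States satisfying fan → AF ¬cold: {Fault, Idle, Cooling, Off}.
States satisfying AG (fan → AF ¬cold): {Fault, Idle, Cooling, Off}.
Every state reachable from Fault satisfies fan → AF ¬cold.
Fault ∈ Sat(AG (fan → AF ¬cold)).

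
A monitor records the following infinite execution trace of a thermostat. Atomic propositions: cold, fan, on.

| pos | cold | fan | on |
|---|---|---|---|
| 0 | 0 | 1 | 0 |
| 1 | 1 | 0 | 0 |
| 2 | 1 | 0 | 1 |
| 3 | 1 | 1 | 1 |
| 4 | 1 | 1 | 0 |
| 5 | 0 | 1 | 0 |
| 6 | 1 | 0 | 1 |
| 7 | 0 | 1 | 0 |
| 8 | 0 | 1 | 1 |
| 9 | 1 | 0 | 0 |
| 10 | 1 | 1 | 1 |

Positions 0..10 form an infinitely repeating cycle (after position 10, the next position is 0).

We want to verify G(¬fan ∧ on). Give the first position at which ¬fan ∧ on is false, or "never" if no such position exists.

At position 0 the labels are {fan}, so ¬fan ∧ on is false there. This is the first violation.

0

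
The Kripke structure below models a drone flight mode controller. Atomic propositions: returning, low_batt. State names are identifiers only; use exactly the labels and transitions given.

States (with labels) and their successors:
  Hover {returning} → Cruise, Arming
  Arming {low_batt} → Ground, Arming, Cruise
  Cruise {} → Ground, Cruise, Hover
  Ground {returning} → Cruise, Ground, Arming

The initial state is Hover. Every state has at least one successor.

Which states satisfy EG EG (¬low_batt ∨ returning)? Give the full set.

States satisfying EG (¬low_batt ∨ returning): {Hover, Cruise, Ground}.
States satisfying EG EG (¬low_batt ∨ returning): {Hover, Cruise, Ground}.

{Hover, Cruise, Ground}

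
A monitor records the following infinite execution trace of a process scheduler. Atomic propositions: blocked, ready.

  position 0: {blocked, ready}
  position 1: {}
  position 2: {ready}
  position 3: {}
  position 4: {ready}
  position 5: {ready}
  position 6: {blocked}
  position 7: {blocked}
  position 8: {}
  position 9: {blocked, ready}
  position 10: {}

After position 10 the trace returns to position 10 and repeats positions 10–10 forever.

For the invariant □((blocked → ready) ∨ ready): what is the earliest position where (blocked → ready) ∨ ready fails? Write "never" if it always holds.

6

Check (blocked → ready) ∨ ready at each position in order: 0 ✓, 1 ✓, 2 ✓, 3 ✓, 4 ✓, 5 ✓.
At position 6 the labels are {blocked}, so (blocked → ready) ∨ ready is false there. This is the first violation.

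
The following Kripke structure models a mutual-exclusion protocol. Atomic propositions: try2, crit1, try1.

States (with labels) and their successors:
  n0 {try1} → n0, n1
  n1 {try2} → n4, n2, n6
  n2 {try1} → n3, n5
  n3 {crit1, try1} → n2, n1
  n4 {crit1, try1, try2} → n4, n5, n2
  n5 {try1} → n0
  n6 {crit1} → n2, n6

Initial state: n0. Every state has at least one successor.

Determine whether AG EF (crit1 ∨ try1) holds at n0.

Yes

States satisfying EF (crit1 ∨ try1): {n0, n1, n2, n3, n4, n5, n6}.
States satisfying AG EF (crit1 ∨ try1): {n0, n1, n2, n3, n4, n5, n6}.
Every state reachable from n0 satisfies EF (crit1 ∨ try1).
n0 ∈ Sat(AG EF (crit1 ∨ try1)).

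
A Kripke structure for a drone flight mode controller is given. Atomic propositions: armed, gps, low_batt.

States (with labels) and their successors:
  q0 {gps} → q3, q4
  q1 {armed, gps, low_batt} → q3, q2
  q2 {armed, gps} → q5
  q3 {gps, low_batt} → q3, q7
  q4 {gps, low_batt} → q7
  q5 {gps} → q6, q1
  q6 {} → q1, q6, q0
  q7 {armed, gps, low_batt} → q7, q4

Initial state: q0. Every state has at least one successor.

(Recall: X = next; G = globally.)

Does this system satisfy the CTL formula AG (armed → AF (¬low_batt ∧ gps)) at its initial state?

No

States satisfying armed → AF (¬low_batt ∧ gps): {q0, q2, q3, q4, q5, q6}.
States satisfying AG (armed → AF (¬low_batt ∧ gps)): ∅.
q7 is reachable from q0 and violates armed → AF (¬low_batt ∧ gps), so AG fails at q0.
q0 ∉ Sat(AG (armed → AF (¬low_batt ∧ gps))).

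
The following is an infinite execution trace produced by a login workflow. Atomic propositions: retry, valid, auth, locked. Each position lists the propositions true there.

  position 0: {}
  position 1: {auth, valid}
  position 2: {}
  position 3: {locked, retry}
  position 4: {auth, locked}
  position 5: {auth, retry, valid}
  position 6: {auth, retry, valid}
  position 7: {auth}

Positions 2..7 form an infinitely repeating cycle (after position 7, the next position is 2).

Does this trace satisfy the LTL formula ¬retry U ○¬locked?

Holds

Walking from position 0: ○¬locked first holds at position 0, and ¬retry holds at every earlier position along the way, so ¬retry U ○¬locked holds.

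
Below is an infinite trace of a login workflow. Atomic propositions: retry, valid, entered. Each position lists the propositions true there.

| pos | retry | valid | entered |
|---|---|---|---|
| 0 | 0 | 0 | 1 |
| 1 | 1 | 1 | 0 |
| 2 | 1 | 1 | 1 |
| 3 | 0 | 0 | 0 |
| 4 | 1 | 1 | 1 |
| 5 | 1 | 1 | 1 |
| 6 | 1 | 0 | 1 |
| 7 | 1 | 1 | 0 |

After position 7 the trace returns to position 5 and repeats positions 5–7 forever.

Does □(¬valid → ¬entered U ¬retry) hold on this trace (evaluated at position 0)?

No

¬valid → ¬entered U ¬retry must hold at every position from 0 onward. It fails at position 6, so □(¬valid → ¬entered U ¬retry) is false.
Positions where ¬valid holds: 0, 3, 6.
Check ¬entered U ¬retry at each: 0→ok, 3→ok, 6→fails.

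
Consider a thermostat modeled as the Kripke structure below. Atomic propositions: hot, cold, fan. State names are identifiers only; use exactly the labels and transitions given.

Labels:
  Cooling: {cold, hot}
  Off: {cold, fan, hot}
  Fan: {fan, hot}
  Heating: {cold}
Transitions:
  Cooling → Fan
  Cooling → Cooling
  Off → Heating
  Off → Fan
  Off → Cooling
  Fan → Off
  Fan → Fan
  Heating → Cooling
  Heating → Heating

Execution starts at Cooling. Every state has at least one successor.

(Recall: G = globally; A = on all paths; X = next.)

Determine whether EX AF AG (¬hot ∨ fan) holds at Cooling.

Does not hold

States satisfying AF AG (¬hot ∨ fan): ∅.
States satisfying EX AF AG (¬hot ∨ fan): ∅.
No suitable path/successor from Cooling witnesses the formula.
Cooling ∉ Sat(EX AF AG (¬hot ∨ fan)).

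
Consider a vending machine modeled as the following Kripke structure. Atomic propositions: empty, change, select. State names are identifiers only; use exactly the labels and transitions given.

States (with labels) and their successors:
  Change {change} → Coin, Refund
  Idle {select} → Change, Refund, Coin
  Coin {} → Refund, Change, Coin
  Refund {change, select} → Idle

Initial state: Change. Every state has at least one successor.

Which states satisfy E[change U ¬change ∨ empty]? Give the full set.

{Change, Idle, Coin, Refund}

States satisfying change: {Change, Refund}.
States satisfying ¬change ∨ empty: {Idle, Coin}.
States satisfying E[change U ¬change ∨ empty]: {Change, Idle, Coin, Refund}.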